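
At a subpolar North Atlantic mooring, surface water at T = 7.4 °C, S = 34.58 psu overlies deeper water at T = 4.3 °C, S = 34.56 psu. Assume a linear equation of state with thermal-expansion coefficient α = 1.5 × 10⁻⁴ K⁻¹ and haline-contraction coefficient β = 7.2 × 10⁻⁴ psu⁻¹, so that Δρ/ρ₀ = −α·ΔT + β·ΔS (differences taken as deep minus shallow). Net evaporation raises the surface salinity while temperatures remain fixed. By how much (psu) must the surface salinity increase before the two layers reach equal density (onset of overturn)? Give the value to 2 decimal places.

Neutral buoyancy requires −α(T_deep − T_surf) + β(S_deep − S_surf′) = 0.
S_surf′ = S_deep − (α/β)·ΔT = 34.56 − (1.5 × 10⁻⁴/7.2 × 10⁻⁴)·(-3.1) = 35.2058 psu.
Increase required: 35.2058 − 34.58 = 0.6258 psu.

0.63 psu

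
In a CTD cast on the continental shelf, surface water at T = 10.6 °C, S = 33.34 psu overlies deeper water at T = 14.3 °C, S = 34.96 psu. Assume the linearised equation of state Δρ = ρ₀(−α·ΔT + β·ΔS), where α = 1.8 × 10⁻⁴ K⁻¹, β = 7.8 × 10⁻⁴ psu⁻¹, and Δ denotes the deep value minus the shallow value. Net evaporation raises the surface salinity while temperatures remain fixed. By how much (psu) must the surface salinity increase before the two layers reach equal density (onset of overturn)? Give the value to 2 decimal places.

0.77 psu

Neutral buoyancy requires −α(T_deep − T_surf) + β(S_deep − S_surf′) = 0.
S_surf′ = S_deep − (α/β)·ΔT = 34.96 − (1.8 × 10⁻⁴/7.8 × 10⁻⁴)·(+3.7) = 34.1062 psu.
Increase required: 34.1062 − 33.34 = 0.7662 psu.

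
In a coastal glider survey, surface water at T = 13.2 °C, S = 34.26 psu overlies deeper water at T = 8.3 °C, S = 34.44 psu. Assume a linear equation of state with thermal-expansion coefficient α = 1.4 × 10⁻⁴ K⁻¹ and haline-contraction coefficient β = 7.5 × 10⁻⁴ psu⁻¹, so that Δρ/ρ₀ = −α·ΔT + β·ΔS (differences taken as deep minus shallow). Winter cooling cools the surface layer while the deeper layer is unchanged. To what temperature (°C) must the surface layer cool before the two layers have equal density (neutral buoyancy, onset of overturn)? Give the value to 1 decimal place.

7.3 °C

Neutral buoyancy requires Δρ = 0, i.e. −α(T_deep − T_surf′) + β(S_deep − S_surf) = 0.
T_surf′ = T_deep − (β/α)·ΔS = 8.3 − (7.5 × 10⁻⁴/1.4 × 10⁻⁴)·(+0.18) = 7.336 °C.
Cooling required: 13.2 − (7.336) = 5.864 °C.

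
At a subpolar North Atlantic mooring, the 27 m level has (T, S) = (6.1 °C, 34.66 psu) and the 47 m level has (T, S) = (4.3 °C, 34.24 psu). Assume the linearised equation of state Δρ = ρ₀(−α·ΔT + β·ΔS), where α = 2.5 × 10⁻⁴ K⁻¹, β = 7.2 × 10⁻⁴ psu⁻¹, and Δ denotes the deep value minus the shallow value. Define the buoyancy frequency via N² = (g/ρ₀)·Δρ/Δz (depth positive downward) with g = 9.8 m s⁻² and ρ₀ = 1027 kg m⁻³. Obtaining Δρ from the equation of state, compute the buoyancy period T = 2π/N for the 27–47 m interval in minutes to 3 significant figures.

12.3 min

ΔT = -1.8 K, ΔS = -0.42 psu (deep − shallow).
Δρ/ρ₀ = −αΔT + βΔS = 4.50 × 10⁻⁴ − 3.024 × 10⁻⁴ = 1.476 × 10⁻⁴, so Δρ ≈ 0.1516 kg m⁻³.
N² = (g/ρ₀)·Δρ/Δz = g·(Δρ/ρ₀)/Δz = 9.8 × 1.476 × 10⁻⁴ / 20 = 7.2324 × 10⁻⁵ s⁻².
N = √(7.2324 × 10⁻⁵) = 8.5044 × 10⁻³ rad s⁻¹ → T = 2π/N = 738.82 s = 12.314 min ≈ 12.3 min.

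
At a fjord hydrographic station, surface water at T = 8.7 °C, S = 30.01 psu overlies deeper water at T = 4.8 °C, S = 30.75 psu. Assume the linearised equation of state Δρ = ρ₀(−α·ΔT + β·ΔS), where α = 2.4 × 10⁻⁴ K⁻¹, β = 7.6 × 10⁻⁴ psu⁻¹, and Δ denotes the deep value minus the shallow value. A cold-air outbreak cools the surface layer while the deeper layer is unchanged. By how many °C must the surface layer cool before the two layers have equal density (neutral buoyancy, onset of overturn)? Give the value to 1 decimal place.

6.2 °C

Neutral buoyancy requires Δρ = 0, i.e. −α(T_deep − T_surf′) + β(S_deep − S_surf) = 0.
T_surf′ = T_deep − (β/α)·ΔS = 4.8 − (7.6 × 10⁻⁴/2.4 × 10⁻⁴)·(+0.74) = 2.457 °C.
Cooling required: 8.7 − (2.457) = 6.243 °C.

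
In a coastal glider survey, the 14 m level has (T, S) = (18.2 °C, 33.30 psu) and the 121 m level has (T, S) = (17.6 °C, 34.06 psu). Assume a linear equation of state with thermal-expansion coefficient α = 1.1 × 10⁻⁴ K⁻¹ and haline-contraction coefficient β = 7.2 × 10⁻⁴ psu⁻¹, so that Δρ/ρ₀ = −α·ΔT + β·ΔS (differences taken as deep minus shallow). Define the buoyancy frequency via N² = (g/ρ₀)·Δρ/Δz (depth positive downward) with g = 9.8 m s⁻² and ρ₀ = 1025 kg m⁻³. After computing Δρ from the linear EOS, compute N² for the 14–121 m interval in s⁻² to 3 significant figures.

5.62 × 10⁻⁵ s⁻²

ΔT = -0.6 K, ΔS = +0.76 psu (deep − shallow).
Δρ/ρ₀ = −αΔT + βΔS = 6.60 × 10⁻⁵ + 5.472 × 10⁻⁴ = 6.132 × 10⁻⁴, so Δρ ≈ 0.6285 kg m⁻³.
N² = (g/ρ₀)·Δρ/Δz = g·(Δρ/ρ₀)/Δz = 9.8 × 6.132 × 10⁻⁴ / 107 = 5.6162 × 10⁻⁵ s⁻² ≈ 5.62 × 10⁻⁵ s⁻².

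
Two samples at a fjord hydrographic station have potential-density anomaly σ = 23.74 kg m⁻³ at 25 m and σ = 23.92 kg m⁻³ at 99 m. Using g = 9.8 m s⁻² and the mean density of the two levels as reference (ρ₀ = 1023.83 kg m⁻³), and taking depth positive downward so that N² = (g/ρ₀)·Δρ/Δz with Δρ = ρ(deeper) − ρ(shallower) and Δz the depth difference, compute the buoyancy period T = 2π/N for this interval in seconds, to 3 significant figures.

1.30 × 10³ s

Δρ = 1023.92 − 1023.74 = 0.18 kg m⁻³ over Δz = 99 − 25 = 74 m.
N² = (9.8/1023.83) × (0.18/74) = 2.3283 × 10⁻⁵ s⁻².
N = √(2.3283 × 10⁻⁵) = 4.8252 × 10⁻³ rad s⁻¹, so T = 2π/N = 1.3022 × 10³ s ≈ 1.30 × 10³ s.
N² > 0, so the interval is statically stable.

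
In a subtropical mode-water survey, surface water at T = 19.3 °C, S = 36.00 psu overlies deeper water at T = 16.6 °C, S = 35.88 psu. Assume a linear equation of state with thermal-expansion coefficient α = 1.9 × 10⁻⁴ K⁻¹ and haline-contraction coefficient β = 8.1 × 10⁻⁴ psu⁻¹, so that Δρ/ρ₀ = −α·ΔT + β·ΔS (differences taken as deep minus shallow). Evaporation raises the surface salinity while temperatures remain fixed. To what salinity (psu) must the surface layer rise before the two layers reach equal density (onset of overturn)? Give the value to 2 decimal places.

36.51 psu

Neutral buoyancy requires −α(T_deep − T_surf) + β(S_deep − S_surf′) = 0.
S_surf′ = S_deep − (α/β)·ΔT = 35.88 − (1.9 × 10⁻⁴/8.1 × 10⁻⁴)·(-2.7) = 36.5133 psu.
Increase required: 36.5133 − 36.00 = 0.5133 psu.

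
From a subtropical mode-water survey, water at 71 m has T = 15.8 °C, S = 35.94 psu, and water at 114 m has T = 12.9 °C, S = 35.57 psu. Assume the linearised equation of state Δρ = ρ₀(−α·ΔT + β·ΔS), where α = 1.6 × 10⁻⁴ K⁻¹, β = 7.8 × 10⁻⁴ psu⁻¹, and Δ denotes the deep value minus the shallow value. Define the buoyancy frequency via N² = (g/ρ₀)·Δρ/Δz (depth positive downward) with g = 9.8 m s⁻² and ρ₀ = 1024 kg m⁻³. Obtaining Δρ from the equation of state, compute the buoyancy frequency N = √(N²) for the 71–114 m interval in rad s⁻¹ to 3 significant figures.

ΔT = -2.9 K, ΔS = -0.37 psu (deep − shallow).
Δρ/ρ₀ = −αΔT + βΔS = 4.64 × 10⁻⁴ − 2.886 × 10⁻⁴ = 1.754 × 10⁻⁴, so Δρ ≈ 0.1796 kg m⁻³.
N² = (g/ρ₀)·Δρ/Δz = g·(Δρ/ρ₀)/Δz = 9.8 × 1.754 × 10⁻⁴ / 43 = 3.9975 × 10⁻⁵ s⁻².
N = √(3.9975 × 10⁻⁵) = 6.3226 × 10⁻³ rad s⁻¹ ≈ 6.32 × 10⁻³ rad s⁻¹.

6.32 × 10⁻³ rad s⁻¹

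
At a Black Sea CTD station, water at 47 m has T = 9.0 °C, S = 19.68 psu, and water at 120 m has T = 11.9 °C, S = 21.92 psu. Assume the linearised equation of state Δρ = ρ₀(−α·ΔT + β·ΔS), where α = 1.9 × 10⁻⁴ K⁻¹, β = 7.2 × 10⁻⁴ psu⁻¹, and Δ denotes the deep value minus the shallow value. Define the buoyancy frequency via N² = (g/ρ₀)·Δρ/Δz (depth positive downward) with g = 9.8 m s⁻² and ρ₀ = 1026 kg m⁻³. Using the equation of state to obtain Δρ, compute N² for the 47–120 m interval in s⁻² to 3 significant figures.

ΔT = +2.9 K, ΔS = +2.24 psu (deep − shallow).
Δρ/ρ₀ = −αΔT + βΔS = -5.51 × 10⁻⁴ + 1.6128 × 10⁻³ = 1.0618 × 10⁻³, so Δρ ≈ 1.089 kg m⁻³.
N² = (g/ρ₀)·Δρ/Δz = g·(Δρ/ρ₀)/Δz = 9.8 × 1.0618 × 10⁻³ / 73 = 1.4254 × 10⁻⁴ s⁻² ≈ 1.43 × 10⁻⁴ s⁻².

1.43 × 10⁻⁴ s⁻²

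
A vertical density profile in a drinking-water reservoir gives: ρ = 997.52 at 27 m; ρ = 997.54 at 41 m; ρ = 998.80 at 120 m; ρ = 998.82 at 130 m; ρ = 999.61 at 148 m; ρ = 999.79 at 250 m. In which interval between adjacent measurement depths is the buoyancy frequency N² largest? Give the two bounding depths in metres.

130–148 m

Compute the density gradient over each adjacent pair:
  27–41 m: Δρ/Δz = 0.02/14 = 1.4 × 10⁻³ kg m⁻⁴
  41–120 m: Δρ/Δz = 1.26/79 = 0.016 kg m⁻⁴
  120–130 m: Δρ/Δz = 0.02/10 = 2.0 × 10⁻³ kg m⁻⁴
  130–148 m: Δρ/Δz = 0.79/18 = 0.044 kg m⁻⁴
  148–250 m: Δρ/Δz = 0.18/102 = 1.8 × 10⁻³ kg m⁻⁴
The largest gradient is in the 130–148 m interval — the pycnocline.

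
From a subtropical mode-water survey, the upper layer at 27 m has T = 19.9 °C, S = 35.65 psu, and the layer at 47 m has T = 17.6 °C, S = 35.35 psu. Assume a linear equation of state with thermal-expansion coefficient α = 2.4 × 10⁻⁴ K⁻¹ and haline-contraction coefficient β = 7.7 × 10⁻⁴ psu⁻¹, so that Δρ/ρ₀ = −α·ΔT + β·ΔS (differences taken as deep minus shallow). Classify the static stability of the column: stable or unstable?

stable

ΔT = 17.6 − 19.9 = -2.3 K and ΔS = 35.35 − 35.65 = -0.30 psu (deep − shallow).
−αΔT = 5.52 × 10⁻⁴; βΔS = -2.31 × 10⁻⁴; sum Δρ/ρ₀ = 3.21 × 10⁻⁴.
Δρ/ρ₀ > 0, so Δρ > 0: deeper water is denser → statically stable.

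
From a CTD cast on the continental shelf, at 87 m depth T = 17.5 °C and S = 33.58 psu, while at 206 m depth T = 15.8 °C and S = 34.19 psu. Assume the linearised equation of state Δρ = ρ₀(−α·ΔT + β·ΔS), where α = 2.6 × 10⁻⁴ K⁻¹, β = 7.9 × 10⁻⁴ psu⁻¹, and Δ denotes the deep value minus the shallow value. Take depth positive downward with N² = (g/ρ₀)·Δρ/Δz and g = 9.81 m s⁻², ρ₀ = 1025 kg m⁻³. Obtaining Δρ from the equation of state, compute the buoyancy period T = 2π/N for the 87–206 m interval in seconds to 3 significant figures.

720 s

ΔT = -1.7 K, ΔS = +0.61 psu (deep − shallow).
Δρ/ρ₀ = −αΔT + βΔS = 4.42 × 10⁻⁴ + 4.819 × 10⁻⁴ = 9.239 × 10⁻⁴, so Δρ ≈ 0.9470 kg m⁻³.
N² = (g/ρ₀)·Δρ/Δz = g·(Δρ/ρ₀)/Δz = 9.81 × 9.239 × 10⁻⁴ / 119 = 7.6164 × 10⁻⁵ s⁻².
N = √(7.6164 × 10⁻⁵) = 8.7272 × 10⁻³ rad s⁻¹ → T = 2π/N = 719.95 s ≈ 720 s.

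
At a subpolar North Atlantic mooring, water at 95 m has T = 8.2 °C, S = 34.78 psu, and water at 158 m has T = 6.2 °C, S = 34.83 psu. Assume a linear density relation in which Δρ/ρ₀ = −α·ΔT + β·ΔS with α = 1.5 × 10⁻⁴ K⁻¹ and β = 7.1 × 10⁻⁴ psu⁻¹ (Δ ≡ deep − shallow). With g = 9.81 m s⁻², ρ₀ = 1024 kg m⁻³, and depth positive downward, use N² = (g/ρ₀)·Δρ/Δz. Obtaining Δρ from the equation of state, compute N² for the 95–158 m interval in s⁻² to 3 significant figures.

5.22 × 10⁻⁵ s⁻²

ΔT = -2.0 K, ΔS = +0.05 psu (deep − shallow).
Δρ/ρ₀ = −αΔT + βΔS = 3.00 × 10⁻⁴ + 3.55 × 10⁻⁵ = 3.355 × 10⁻⁴, so Δρ ≈ 0.3436 kg m⁻³.
N² = (g/ρ₀)·Δρ/Δz = g·(Δρ/ρ₀)/Δz = 9.81 × 3.355 × 10⁻⁴ / 63 = 5.2242 × 10⁻⁵ s⁻² ≈ 5.22 × 10⁻⁵ s⁻².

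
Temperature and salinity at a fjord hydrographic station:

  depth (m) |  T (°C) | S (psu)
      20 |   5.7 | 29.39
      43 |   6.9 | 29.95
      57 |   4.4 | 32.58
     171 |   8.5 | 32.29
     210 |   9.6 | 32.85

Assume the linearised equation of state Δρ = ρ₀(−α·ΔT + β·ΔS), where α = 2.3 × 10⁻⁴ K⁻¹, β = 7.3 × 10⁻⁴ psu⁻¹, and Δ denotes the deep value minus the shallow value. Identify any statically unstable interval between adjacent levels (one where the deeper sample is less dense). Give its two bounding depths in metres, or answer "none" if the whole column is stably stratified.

Evaluate Δρ/ρ₀ = −αΔT + βΔS across each adjacent pair:
  20–43 m: −αΔT+βΔS = −(2.3 × 10⁻⁴)(+1.2)+(7.3 × 10⁻⁴)(+0.56) = 1.3 × 10⁻⁴ → stable
  43–57 m: −αΔT+βΔS = −(2.3 × 10⁻⁴)(-2.5)+(7.3 × 10⁻⁴)(+2.63) = 2.5 × 10⁻³ → stable
  57–171 m: −αΔT+βΔS = −(2.3 × 10⁻⁴)(+4.1)+(7.3 × 10⁻⁴)(-0.29) = -1.2 × 10⁻³ → UNSTABLE
  171–210 m: −αΔT+βΔS = −(2.3 × 10⁻⁴)(+1.1)+(7.3 × 10⁻⁴)(+0.56) = 1.6 × 10⁻⁴ → stable
The 57–171 m interval has Δρ < 0: lighter water underlies denser water.

57–171 m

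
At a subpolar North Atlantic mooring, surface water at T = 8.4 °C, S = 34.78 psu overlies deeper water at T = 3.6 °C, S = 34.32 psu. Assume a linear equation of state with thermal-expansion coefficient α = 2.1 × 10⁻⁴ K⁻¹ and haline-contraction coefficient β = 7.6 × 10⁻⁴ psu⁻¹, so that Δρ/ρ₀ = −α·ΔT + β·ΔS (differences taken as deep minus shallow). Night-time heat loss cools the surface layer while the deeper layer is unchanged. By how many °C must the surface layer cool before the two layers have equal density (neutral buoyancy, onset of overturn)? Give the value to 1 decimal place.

Neutral buoyancy requires Δρ = 0, i.e. −α(T_deep − T_surf′) + β(S_deep − S_surf) = 0.
T_surf′ = T_deep − (β/α)·ΔS = 3.6 − (7.6 × 10⁻⁴/2.1 × 10⁻⁴)·(-0.46) = 5.265 °C.
Cooling required: 8.4 − (5.265) = 3.135 °C.

3.1 °C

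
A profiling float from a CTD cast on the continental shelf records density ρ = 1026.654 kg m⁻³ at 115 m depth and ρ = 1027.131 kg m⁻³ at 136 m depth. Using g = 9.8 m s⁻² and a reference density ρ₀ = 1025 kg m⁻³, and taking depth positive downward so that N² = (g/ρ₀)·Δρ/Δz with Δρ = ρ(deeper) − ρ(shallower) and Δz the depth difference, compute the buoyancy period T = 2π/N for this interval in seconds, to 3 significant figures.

426 s

Δρ = 1027.131 − 1026.654 = 0.477 kg m⁻³ over Δz = 136 − 115 = 21 m.
N² = (9.8/1025) × (0.477/21) = 2.1717 × 10⁻⁴ s⁻².
N = √(2.1717 × 10⁻⁴) = 0.014737 rad s⁻¹, so T = 2π/N = 426.35 s ≈ 426 s.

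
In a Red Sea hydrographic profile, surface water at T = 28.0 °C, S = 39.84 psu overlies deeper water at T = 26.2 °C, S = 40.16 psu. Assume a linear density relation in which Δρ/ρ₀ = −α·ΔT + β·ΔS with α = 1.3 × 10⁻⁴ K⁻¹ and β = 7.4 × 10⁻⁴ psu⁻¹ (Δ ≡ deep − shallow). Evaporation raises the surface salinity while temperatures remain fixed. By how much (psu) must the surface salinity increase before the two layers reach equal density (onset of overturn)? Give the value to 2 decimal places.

Neutral buoyancy requires −α(T_deep − T_surf) + β(S_deep − S_surf′) = 0.
S_surf′ = S_deep − (α/β)·ΔT = 40.16 − (1.3 × 10⁻⁴/7.4 × 10⁻⁴)·(-1.8) = 40.4762 psu.
Increase required: 40.4762 − 39.84 = 0.6362 psu.

0.64 psu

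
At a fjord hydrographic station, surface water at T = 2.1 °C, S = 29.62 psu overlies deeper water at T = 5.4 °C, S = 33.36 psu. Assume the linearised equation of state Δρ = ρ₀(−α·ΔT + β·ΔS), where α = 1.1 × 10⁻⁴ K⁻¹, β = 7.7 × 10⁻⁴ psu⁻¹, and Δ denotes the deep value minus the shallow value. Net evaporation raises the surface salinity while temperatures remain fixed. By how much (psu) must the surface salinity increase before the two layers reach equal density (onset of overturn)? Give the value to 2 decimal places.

Neutral buoyancy requires −α(T_deep − T_surf) + β(S_deep − S_surf′) = 0.
S_surf′ = S_deep − (α/β)·ΔT = 33.36 − (1.1 × 10⁻⁴/7.7 × 10⁻⁴)·(+3.3) = 32.8886 psu.
Increase required: 32.8886 − 29.62 = 3.2686 psu.

3.27 psu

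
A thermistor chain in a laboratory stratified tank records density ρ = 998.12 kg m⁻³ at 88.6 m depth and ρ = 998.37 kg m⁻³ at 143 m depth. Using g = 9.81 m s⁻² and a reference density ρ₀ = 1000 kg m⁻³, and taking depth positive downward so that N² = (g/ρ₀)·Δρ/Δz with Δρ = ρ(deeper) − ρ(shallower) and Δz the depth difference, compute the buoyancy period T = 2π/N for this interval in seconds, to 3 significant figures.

936 s

Δρ = 998.37 − 998.12 = 0.25 kg m⁻³ over Δz = 143 − 88.6 = 54.4 m.
N² = (9.81/1000) × (0.25/54.4) = 4.5083 × 10⁻⁵ s⁻².
N = √(4.5083 × 10⁻⁵) = 6.7144 × 10⁻³ rad s⁻¹, so T = 2π/N = 935.78 s ≈ 936 s.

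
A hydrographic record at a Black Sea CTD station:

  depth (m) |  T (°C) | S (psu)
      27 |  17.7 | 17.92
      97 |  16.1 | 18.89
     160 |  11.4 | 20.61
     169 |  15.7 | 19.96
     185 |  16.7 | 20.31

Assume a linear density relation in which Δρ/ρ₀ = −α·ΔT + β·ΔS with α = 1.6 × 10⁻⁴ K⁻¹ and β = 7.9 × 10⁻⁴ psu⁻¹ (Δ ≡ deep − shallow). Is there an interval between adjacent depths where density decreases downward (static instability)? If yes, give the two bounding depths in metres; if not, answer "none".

160–169 m

Evaluate Δρ/ρ₀ = −αΔT + βΔS across each adjacent pair:
  27–97 m: −αΔT+βΔS = −(1.6 × 10⁻⁴)(-1.6)+(7.9 × 10⁻⁴)(+0.97) = 1.0 × 10⁻³ → stable
  97–160 m: −αΔT+βΔS = −(1.6 × 10⁻⁴)(-4.7)+(7.9 × 10⁻⁴)(+1.72) = 2.1 × 10⁻³ → stable
  160–169 m: −αΔT+βΔS = −(1.6 × 10⁻⁴)(+4.3)+(7.9 × 10⁻⁴)(-0.65) = -1.2 × 10⁻³ → UNSTABLE
  169–185 m: −αΔT+βΔS = −(1.6 × 10⁻⁴)(+1.0)+(7.9 × 10⁻⁴)(+0.35) = 1.2 × 10⁻⁴ → stable
The 160–169 m interval has Δρ < 0: lighter water underlies denser water.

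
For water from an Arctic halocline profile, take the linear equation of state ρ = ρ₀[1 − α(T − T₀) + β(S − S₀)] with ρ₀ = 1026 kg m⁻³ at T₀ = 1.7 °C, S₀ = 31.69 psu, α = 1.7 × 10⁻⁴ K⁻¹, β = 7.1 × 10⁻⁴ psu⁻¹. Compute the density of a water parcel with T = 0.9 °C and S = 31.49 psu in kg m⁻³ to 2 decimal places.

1025.99 kg m⁻³

T − T₀ = -0.8 K, S − S₀ = -0.20 psu.
Bracket = 1 − α·(-0.8) + β·(-0.20) = 1 + (-6.00 × 10⁻⁶) = 0.9999940.
ρ = 1026 × 0.9999940 = 1025.99 kg m⁻³.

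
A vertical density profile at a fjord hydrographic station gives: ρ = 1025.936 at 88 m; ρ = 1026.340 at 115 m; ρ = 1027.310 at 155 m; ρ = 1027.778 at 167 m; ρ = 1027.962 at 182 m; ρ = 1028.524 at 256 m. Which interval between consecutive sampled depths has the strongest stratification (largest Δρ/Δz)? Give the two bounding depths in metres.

155–167 m

Compute the density gradient over each adjacent pair:
  88–115 m: Δρ/Δz = 0.404/27 = 0.015 kg m⁻⁴
  115–155 m: Δρ/Δz = 0.970/40 = 0.024 kg m⁻⁴
  155–167 m: Δρ/Δz = 0.468/12 = 0.039 kg m⁻⁴
  167–182 m: Δρ/Δz = 0.184/15 = 0.012 kg m⁻⁴
  182–256 m: Δρ/Δz = 0.562/74 = 7.6 × 10⁻³ kg m⁻⁴
The largest gradient is in the 155–167 m interval — the pycnocline.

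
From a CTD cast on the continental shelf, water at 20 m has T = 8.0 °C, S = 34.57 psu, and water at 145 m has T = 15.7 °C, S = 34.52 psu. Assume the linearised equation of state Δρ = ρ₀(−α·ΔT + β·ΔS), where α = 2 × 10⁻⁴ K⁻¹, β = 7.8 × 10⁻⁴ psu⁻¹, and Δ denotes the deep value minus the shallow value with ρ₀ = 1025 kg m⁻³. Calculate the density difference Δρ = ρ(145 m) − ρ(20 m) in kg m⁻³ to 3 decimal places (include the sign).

-1.618 kg m⁻³

ΔT = +7.7 K, ΔS = -0.05 psu (deep − shallow).
Δρ/ρ₀ = −(2 × 10⁻⁴)(+7.7) + (7.8 × 10⁻⁴)(-0.05) = -1.579 × 10⁻³.
Δρ = 1025 × (-1.579 × 10⁻³) = -1.618 kg m⁻³.
Negative Δρ: lighter below, statically unstable.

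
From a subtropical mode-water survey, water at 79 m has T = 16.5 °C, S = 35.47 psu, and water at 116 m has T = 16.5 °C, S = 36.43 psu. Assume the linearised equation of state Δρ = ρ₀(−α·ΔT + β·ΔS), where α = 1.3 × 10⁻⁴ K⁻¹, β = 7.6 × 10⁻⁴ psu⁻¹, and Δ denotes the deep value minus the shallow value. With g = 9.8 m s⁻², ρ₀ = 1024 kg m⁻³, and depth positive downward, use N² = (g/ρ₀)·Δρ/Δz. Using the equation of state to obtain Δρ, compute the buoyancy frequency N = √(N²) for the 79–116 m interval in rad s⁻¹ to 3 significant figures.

ΔT = +0.0 K, ΔS = +0.96 psu (deep − shallow).
Δρ/ρ₀ = −αΔT + βΔS = 0 + 7.296 × 10⁻⁴ = 7.296 × 10⁻⁴, so Δρ ≈ 0.7471 kg m⁻³.
N² = (g/ρ₀)·Δρ/Δz = g·(Δρ/ρ₀)/Δz = 9.8 × 7.296 × 10⁻⁴ / 37 = 1.9325 × 10⁻⁴ s⁻².
N = √(1.9325 × 10⁻⁴) = 0.013901 rad s⁻¹ ≈ 0.0139 rad s⁻¹.

0.0139 rad s⁻¹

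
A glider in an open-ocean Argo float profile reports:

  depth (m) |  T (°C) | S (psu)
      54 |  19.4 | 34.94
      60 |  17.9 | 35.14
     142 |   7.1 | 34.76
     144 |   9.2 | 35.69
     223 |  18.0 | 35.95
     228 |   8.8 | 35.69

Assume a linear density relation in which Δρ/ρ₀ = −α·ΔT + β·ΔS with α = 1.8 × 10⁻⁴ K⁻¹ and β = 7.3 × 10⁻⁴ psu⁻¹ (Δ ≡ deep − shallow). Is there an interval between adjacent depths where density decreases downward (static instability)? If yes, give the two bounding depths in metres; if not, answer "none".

Evaluate Δρ/ρ₀ = −αΔT + βΔS across each adjacent pair:
  54–60 m: −αΔT+βΔS = −(1.8 × 10⁻⁴)(-1.5)+(7.3 × 10⁻⁴)(+0.20) = 4.2 × 10⁻⁴ → stable
  60–142 m: −αΔT+βΔS = −(1.8 × 10⁻⁴)(-10.8)+(7.3 × 10⁻⁴)(-0.38) = 1.7 × 10⁻³ → stable
  142–144 m: −αΔT+βΔS = −(1.8 × 10⁻⁴)(+2.1)+(7.3 × 10⁻⁴)(+0.93) = 3.0 × 10⁻⁴ → stable
  144–223 m: −αΔT+βΔS = −(1.8 × 10⁻⁴)(+8.8)+(7.3 × 10⁻⁴)(+0.26) = -1.4 × 10⁻³ → UNSTABLE
  223–228 m: −αΔT+βΔS = −(1.8 × 10⁻⁴)(-9.2)+(7.3 × 10⁻⁴)(-0.26) = 1.5 × 10⁻³ → stable
The 144–223 m interval has Δρ < 0: lighter water underlies denser water.

144–223 m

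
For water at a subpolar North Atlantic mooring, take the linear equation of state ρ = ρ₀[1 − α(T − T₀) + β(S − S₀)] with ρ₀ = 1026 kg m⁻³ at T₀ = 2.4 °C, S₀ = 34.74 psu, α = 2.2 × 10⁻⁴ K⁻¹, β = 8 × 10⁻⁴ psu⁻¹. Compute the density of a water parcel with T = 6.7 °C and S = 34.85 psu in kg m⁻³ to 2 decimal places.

1025.12 kg m⁻³

T − T₀ = +4.3 K, S − S₀ = +0.11 psu.
Bracket = 1 − α·(+4.3) + β·(+0.11) = 1 + (-8.58 × 10⁻⁴) = 0.9991420.
ρ = 1026 × 0.9991420 = 1025.12 kg m⁻³.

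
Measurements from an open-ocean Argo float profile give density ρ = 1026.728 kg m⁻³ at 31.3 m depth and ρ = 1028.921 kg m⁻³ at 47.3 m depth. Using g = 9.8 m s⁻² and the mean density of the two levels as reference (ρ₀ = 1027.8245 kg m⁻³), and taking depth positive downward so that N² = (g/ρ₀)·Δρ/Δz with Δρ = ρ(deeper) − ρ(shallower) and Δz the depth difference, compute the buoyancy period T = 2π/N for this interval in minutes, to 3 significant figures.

2.90 min

Δρ = 1028.921 − 1026.728 = 2.193 kg m⁻³ over Δz = 47.3 − 31.3 = 16 m.
N² = (9.8/1027.8245) × (2.193/16) = 1.3069 × 10⁻³ s⁻².
N = √(1.3069 × 10⁻³) = 0.036151 rad s⁻¹, so T = 2π/N = 173.80 s = 2.8967 min ≈ 2.90 min.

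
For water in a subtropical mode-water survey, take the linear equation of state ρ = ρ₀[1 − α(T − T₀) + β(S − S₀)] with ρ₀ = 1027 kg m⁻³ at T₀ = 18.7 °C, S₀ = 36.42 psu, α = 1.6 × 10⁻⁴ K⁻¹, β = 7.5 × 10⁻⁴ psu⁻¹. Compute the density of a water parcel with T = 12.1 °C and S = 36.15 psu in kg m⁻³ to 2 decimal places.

1027.88 kg m⁻³

T − T₀ = -6.6 K, S − S₀ = -0.27 psu.
Bracket = 1 − α·(-6.6) + β·(-0.27) = 1 + (8.535 × 10⁻⁴) = 1.0008535.
ρ = 1027 × 1.0008535 = 1027.88 kg m⁻³.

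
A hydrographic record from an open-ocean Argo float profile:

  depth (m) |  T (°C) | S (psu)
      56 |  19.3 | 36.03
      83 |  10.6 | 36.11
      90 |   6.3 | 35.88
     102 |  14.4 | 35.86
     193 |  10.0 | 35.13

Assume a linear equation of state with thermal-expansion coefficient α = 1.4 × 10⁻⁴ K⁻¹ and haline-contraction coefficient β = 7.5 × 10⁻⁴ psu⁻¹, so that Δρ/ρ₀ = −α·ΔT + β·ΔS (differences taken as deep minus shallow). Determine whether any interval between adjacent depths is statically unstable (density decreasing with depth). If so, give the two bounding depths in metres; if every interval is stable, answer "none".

90–102 m

Evaluate Δρ/ρ₀ = −αΔT + βΔS across each adjacent pair:
  56–83 m: −αΔT+βΔS = −(1.4 × 10⁻⁴)(-8.7)+(7.5 × 10⁻⁴)(+0.08) = 1.3 × 10⁻³ → stable
  83–90 m: −αΔT+βΔS = −(1.4 × 10⁻⁴)(-4.3)+(7.5 × 10⁻⁴)(-0.23) = 4.3 × 10⁻⁴ → stable
  90–102 m: −αΔT+βΔS = −(1.4 × 10⁻⁴)(+8.1)+(7.5 × 10⁻⁴)(-0.02) = -1.1 × 10⁻³ → UNSTABLE
  102–193 m: −αΔT+βΔS = −(1.4 × 10⁻⁴)(-4.4)+(7.5 × 10⁻⁴)(-0.73) = 6.8 × 10⁻⁵ → stable
The 90–102 m interval has Δρ < 0: lighter water underlies denser water.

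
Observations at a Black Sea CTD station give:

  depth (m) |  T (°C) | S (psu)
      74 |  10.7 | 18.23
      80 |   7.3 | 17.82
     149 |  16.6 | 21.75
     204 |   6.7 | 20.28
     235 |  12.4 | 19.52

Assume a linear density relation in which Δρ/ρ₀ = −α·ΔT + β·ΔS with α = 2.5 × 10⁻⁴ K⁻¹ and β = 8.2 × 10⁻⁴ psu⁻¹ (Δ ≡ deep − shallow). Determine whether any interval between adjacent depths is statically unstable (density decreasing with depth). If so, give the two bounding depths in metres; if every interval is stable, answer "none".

204–235 m

Evaluate Δρ/ρ₀ = −αΔT + βΔS across each adjacent pair:
  74–80 m: −αΔT+βΔS = −(2.5 × 10⁻⁴)(-3.4)+(8.2 × 10⁻⁴)(-0.41) = 5.1 × 10⁻⁴ → stable
  80–149 m: −αΔT+βΔS = −(2.5 × 10⁻⁴)(+9.3)+(8.2 × 10⁻⁴)(+3.93) = 9.0 × 10⁻⁴ → stable
  149–204 m: −αΔT+βΔS = −(2.5 × 10⁻⁴)(-9.9)+(8.2 × 10⁻⁴)(-1.47) = 1.3 × 10⁻³ → stable
  204–235 m: −αΔT+βΔS = −(2.5 × 10⁻⁴)(+5.7)+(8.2 × 10⁻⁴)(-0.76) = -2.0 × 10⁻³ → UNSTABLE
The 204–235 m interval has Δρ < 0: lighter water underlies denser water.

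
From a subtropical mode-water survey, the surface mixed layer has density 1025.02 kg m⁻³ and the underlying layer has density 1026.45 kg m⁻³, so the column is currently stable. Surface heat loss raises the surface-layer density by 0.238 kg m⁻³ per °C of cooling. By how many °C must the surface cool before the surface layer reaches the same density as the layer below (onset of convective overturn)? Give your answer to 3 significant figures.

Density deficit of the surface layer: 1026.45 − 1025.02 = 1.43 kg m⁻³.
Required change = 1.43 / 0.238 = 6.01 °C.

6.01 °C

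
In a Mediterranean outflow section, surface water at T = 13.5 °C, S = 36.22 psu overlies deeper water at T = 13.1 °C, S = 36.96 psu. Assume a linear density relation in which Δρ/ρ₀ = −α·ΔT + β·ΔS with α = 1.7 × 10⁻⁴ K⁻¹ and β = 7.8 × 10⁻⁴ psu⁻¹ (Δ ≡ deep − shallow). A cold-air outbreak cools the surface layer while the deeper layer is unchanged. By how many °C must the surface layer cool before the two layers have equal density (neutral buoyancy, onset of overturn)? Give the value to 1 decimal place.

Neutral buoyancy requires Δρ = 0, i.e. −α(T_deep − T_surf′) + β(S_deep − S_surf) = 0.
T_surf′ = T_deep − (β/α)·ΔS = 13.1 − (7.8 × 10⁻⁴/1.7 × 10⁻⁴)·(+0.74) = 9.705 °C.
Cooling required: 13.5 − (9.705) = 3.795 °C.

3.8 °C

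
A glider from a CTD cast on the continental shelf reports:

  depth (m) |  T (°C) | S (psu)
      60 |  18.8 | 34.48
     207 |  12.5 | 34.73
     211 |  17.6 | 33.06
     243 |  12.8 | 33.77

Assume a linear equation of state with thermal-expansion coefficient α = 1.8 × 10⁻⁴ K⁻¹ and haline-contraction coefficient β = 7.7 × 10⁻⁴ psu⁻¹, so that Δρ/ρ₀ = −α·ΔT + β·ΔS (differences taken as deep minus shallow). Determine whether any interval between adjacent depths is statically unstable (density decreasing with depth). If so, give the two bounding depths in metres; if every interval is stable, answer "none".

207–211 m

Evaluate Δρ/ρ₀ = −αΔT + βΔS across each adjacent pair:
  60–207 m: −αΔT+βΔS = −(1.8 × 10⁻⁴)(-6.3)+(7.7 × 10⁻⁴)(+0.25) = 1.3 × 10⁻³ → stable
  207–211 m: −αΔT+βΔS = −(1.8 × 10⁻⁴)(+5.1)+(7.7 × 10⁻⁴)(-1.67) = -2.2 × 10⁻³ → UNSTABLE
  211–243 m: −αΔT+βΔS = −(1.8 × 10⁻⁴)(-4.8)+(7.7 × 10⁻⁴)(+0.71) = 1.4 × 10⁻³ → stable
The 207–211 m interval has Δρ < 0: lighter water underlies denser water.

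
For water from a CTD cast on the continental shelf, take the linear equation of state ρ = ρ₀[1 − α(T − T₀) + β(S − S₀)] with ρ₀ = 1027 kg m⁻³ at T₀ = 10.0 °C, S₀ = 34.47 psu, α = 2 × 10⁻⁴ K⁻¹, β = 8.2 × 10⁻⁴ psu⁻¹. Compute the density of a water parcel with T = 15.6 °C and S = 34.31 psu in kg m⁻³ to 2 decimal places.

1025.72 kg m⁻³

T − T₀ = +5.6 K, S − S₀ = -0.16 psu.
Bracket = 1 − α·(+5.6) + β·(-0.16) = 1 + (-1.2512 × 10⁻³) = 0.9987488.
ρ = 1027 × 0.9987488 = 1025.72 kg m⁻³.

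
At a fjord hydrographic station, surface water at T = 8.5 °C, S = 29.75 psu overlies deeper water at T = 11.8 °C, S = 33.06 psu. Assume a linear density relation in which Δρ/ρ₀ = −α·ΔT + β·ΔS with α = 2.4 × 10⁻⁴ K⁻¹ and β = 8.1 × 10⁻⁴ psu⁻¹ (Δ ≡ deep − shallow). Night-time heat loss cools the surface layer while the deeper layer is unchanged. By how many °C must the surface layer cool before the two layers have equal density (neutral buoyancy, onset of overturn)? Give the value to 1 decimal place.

7.9 °C

Neutral buoyancy requires Δρ = 0, i.e. −α(T_deep − T_surf′) + β(S_deep − S_surf) = 0.
T_surf′ = T_deep − (β/α)·ΔS = 11.8 − (8.1 × 10⁻⁴/2.4 × 10⁻⁴)·(+3.31) = 0.629 °C.
Cooling required: 8.5 − (0.629) = 7.871 °C.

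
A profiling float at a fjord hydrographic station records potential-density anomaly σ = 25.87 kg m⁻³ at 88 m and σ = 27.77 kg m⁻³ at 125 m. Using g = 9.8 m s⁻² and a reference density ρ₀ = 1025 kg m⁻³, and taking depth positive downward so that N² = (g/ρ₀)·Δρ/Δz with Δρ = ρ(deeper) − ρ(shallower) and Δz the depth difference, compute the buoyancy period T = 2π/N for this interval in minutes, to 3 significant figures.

Δρ = 1027.77 − 1025.87 = 1.90 kg m⁻³ over Δz = 125 − 88 = 37 m.
N² = (9.8/1025) × (1.90/37) = 4.9097 × 10⁻⁴ s⁻².
N = √(4.9097 × 10⁻⁴) = 0.022158 rad s⁻¹, so T = 2π/N = 283.56 s = 4.7260 min ≈ 4.73 min.

4.73 min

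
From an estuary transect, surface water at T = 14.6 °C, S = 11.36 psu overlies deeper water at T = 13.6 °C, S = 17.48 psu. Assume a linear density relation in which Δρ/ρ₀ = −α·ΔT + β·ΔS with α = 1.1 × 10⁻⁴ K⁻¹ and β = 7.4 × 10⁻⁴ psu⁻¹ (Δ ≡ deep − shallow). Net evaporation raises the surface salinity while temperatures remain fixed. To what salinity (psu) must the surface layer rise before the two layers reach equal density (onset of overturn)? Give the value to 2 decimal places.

Neutral buoyancy requires −α(T_deep − T_surf) + β(S_deep − S_surf′) = 0.
S_surf′ = S_deep − (α/β)·ΔT = 17.48 − (1.1 × 10⁻⁴/7.4 × 10⁻⁴)·(-1.0) = 17.6286 psu.
Increase required: 17.6286 − 11.36 = 6.2686 psu.

17.63 psu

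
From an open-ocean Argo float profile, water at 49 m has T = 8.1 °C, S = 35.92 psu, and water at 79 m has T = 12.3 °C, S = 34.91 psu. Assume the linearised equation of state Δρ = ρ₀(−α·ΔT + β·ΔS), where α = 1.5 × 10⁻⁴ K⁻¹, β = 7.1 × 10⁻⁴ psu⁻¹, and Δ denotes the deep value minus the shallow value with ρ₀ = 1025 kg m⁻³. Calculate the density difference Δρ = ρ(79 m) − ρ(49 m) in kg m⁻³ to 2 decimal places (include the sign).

-1.38 kg m⁻³

ΔT = +4.2 K, ΔS = -1.01 psu (deep − shallow).
Δρ/ρ₀ = −(1.5 × 10⁻⁴)(+4.2) + (7.1 × 10⁻⁴)(-1.01) = -1.3471 × 10⁻³.
Δρ = 1025 × (-1.3471 × 10⁻³) = -1.38 kg m⁻³.
Negative Δρ: lighter below, statically unstable.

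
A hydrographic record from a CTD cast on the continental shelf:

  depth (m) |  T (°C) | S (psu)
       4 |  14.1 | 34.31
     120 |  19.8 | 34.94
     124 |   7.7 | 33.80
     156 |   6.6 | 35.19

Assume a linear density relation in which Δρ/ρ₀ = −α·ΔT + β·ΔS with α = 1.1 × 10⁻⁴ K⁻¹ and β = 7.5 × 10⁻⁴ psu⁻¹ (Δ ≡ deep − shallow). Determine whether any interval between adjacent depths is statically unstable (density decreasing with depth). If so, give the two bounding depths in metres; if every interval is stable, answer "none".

Evaluate Δρ/ρ₀ = −αΔT + βΔS across each adjacent pair:
  4–120 m: −αΔT+βΔS = −(1.1 × 10⁻⁴)(+5.7)+(7.5 × 10⁻⁴)(+0.63) = -1.5 × 10⁻⁴ → UNSTABLE
  120–124 m: −αΔT+βΔS = −(1.1 × 10⁻⁴)(-12.1)+(7.5 × 10⁻⁴)(-1.14) = 4.8 × 10⁻⁴ → stable
  124–156 m: −αΔT+βΔS = −(1.1 × 10⁻⁴)(-1.1)+(7.5 × 10⁻⁴)(+1.39) = 1.2 × 10⁻³ → stable
The 4–120 m interval has Δρ < 0: lighter water underlies denser water.

4–120 m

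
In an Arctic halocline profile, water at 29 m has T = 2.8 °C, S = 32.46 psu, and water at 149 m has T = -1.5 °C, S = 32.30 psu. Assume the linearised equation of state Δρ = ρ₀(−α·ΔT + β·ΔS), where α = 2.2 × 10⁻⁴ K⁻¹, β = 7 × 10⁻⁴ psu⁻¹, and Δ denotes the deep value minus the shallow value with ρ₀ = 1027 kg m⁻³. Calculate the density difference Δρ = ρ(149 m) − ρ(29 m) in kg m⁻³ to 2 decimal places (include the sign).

ΔT = -4.3 K, ΔS = -0.16 psu (deep − shallow).
Δρ/ρ₀ = −(2.2 × 10⁻⁴)(-4.3) + (7 × 10⁻⁴)(-0.16) = 8.34 × 10⁻⁴.
Δρ = 1027 × (8.34 × 10⁻⁴) = +0.86 kg m⁻³.
Positive Δρ: denser below, stable.

+0.86 kg m⁻³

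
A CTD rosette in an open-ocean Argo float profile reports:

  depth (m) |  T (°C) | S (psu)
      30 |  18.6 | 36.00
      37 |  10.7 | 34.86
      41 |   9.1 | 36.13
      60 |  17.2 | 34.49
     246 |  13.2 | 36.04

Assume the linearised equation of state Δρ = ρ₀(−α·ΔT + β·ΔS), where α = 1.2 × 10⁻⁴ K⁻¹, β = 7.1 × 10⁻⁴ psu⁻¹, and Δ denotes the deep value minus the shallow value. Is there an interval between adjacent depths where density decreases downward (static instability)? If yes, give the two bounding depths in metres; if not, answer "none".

41–60 m

Evaluate Δρ/ρ₀ = −αΔT + βΔS across each adjacent pair:
  30–37 m: −αΔT+βΔS = −(1.2 × 10⁻⁴)(-7.9)+(7.1 × 10⁻⁴)(-1.14) = 1.4 × 10⁻⁴ → stable
  37–41 m: −αΔT+βΔS = −(1.2 × 10⁻⁴)(-1.6)+(7.1 × 10⁻⁴)(+1.27) = 1.1 × 10⁻³ → stable
  41–60 m: −αΔT+βΔS = −(1.2 × 10⁻⁴)(+8.1)+(7.1 × 10⁻⁴)(-1.64) = -2.1 × 10⁻³ → UNSTABLE
  60–246 m: −αΔT+βΔS = −(1.2 × 10⁻⁴)(-4.0)+(7.1 × 10⁻⁴)(+1.55) = 1.6 × 10⁻³ → stable
The 41–60 m interval has Δρ < 0: lighter water underlies denser water.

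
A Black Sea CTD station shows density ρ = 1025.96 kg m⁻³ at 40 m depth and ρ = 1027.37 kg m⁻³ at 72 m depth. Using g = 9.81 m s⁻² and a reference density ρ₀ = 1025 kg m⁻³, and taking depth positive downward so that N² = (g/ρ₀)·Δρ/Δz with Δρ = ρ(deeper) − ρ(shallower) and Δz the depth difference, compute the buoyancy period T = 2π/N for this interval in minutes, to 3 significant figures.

Δρ = 1027.37 − 1025.96 = 1.41 kg m⁻³ over Δz = 72 − 40 = 32 m.
N² = (9.81/1025) × (1.41/32) = 4.2171 × 10⁻⁴ s⁻².
N = √(4.2171 × 10⁻⁴) = 0.020536 rad s⁻¹, so T = 2π/N = 305.96 s = 5.0993 min ≈ 5.10 min.
Since Δρ > 0 the layer is stably stratified.

5.10 min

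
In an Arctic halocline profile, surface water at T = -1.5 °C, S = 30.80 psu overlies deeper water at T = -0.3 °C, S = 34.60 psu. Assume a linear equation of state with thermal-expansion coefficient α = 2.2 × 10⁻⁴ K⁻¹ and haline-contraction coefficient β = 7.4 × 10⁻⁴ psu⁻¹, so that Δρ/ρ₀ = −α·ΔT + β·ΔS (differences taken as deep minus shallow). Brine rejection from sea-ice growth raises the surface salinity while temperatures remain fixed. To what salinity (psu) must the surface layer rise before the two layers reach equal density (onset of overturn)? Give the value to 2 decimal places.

Neutral buoyancy requires −α(T_deep − T_surf) + β(S_deep − S_surf′) = 0.
S_surf′ = S_deep − (α/β)·ΔT = 34.60 − (2.2 × 10⁻⁴/7.4 × 10⁻⁴)·(+1.2) = 34.2432 psu.
Increase required: 34.2432 − 30.80 = 3.4432 psu.

34.24 psu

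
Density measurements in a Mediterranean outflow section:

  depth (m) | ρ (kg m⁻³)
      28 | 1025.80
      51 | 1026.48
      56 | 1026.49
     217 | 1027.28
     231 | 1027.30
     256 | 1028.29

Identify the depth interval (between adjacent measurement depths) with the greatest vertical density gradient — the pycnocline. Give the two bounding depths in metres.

Compute the density gradient over each adjacent pair:
  28–51 m: Δρ/Δz = 0.68/23 = 0.030 kg m⁻⁴
  51–56 m: Δρ/Δz = 0.01/5 = 2.0 × 10⁻³ kg m⁻⁴
  56–217 m: Δρ/Δz = 0.79/161 = 4.9 × 10⁻³ kg m⁻⁴
  217–231 m: Δρ/Δz = 0.02/14 = 1.4 × 10⁻³ kg m⁻⁴
  231–256 m: Δρ/Δz = 0.99/25 = 0.040 kg m⁻⁴
The largest gradient is in the 231–256 m interval — the pycnocline.

231–256 m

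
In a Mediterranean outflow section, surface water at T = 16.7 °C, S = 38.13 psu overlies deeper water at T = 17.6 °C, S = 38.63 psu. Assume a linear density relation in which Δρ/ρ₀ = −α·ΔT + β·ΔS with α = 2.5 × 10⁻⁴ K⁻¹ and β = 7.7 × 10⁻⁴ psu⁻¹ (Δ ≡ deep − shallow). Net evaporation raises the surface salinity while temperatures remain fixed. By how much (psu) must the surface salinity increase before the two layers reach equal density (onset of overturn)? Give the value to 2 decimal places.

Neutral buoyancy requires −α(T_deep − T_surf) + β(S_deep − S_surf′) = 0.
S_surf′ = S_deep − (α/β)·ΔT = 38.63 − (2.5 × 10⁻⁴/7.7 × 10⁻⁴)·(+0.9) = 38.3378 psu.
Increase required: 38.3378 − 38.13 = 0.2078 psu.

0.21 psu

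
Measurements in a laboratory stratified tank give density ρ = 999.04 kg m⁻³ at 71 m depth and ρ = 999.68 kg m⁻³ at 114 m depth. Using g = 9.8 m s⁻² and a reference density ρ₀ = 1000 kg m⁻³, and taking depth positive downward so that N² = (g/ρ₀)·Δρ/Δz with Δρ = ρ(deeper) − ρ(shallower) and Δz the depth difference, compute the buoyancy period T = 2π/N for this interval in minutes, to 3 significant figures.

8.67 min

Δρ = 999.68 − 999.04 = 0.64 kg m⁻³ over Δz = 114 − 71 = 43 m.
N² = (9.8/1000) × (0.64/43) = 1.4586 × 10⁻⁴ s⁻².
N = √(1.4586 × 10⁻⁴) = 0.012077 rad s⁻¹, so T = 2π/N = 520.26 s = 8.6710 min ≈ 8.67 min.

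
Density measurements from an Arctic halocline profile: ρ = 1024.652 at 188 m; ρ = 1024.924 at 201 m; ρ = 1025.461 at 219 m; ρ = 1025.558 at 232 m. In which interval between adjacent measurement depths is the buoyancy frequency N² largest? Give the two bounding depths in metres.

Compute the density gradient over each adjacent pair:
  188–201 m: Δρ/Δz = 0.272/13 = 0.021 kg m⁻⁴
  201–219 m: Δρ/Δz = 0.537/18 = 0.030 kg m⁻⁴
  219–232 m: Δρ/Δz = 0.097/13 = 7.5 × 10⁻³ kg m⁻⁴
The largest gradient is in the 201–219 m interval — the pycnocline.

201–219 m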